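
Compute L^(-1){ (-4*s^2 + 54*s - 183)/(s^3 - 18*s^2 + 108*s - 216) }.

Factor the denominator: s^3 - 18*s^2 + 108*s - 216 = (s - 6)^3.
Partial fraction decomposition gives [-4/(s - 6)] + [6/(s - 6)^2] + [-3/(s - 6)^3].
Invert each term: -4/(s - 6) ↔ -4e^(6t); 6/(s - 6)^2 ↔ 6t·e^(6t); -3/(s - 6)^3 ↔ (-3/2)t^2·e^(6t).

-3*t^2*exp(6*t)/2 + 6*t*exp(6*t) - 4*exp(6*t)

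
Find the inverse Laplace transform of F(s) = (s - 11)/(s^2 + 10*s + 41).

Complete the square in the denominator: s^2 + 10*s + 41 = (s + 5)^2 + 4^2.
Split the numerator to match: s - 11 = 1·(s + 5) - 4·4.
Invert each term: 1·(s + 5)/((s + 5)^2 + 16) ↔ e^(-5t)cos(4t); -4·4/((s + 5)^2 + 16) ↔ -4e^(-5t)sin(4t).

-4*exp(-5*t)*sin(4*t) + exp(-5*t)*cos(4*t)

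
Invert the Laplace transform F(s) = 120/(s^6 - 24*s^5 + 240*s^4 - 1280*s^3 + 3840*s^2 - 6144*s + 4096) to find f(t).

f(t) = t^5*exp(4*t)

Rewrite the denominator: s^6 - 24*s^5 + 240*s^4 - 1280*s^3 + 3840*s^2 - 6144*s + 4096 = (s - 4)^6.
The form in (s - 4) signals a first-shifting-theorem factor e^(4t).
Since L{t^5} = 5!/s^6 = 120/s^6, the inverse is t^5*exp(4*t).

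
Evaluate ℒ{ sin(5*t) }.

L{sin(5t)} = 5/(s^2 + 25).

5/(s^2 + 25)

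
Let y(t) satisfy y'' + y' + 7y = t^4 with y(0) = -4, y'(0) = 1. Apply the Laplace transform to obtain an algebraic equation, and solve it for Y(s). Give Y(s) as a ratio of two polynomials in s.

Y(s) = (-4*s^6 - 3*s^5 + 24)/(s^7 + s^6 + 7*s^5)

Transform both sides with L{·}.
Using L{y''} = s^2 Y - s·y(0) - y'(0) and L{y'} = sY - y(0), with y(0) = -4, y'(0) = 1, the left side becomes (s^2 + s + 7)Y - (-4*s - 3).
The right side is L{t^4} = 24/s^5.
So (s^2 + s + 7)Y = 24/s^5 + (-4*s - 3).
Isolate Y and clear denominators.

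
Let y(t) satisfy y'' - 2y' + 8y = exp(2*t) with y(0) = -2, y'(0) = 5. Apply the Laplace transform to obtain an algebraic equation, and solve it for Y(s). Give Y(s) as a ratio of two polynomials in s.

Y(s) = (-2*s^2 + 13*s - 17)/(s^3 - 4*s^2 + 12*s - 16)

Transform both sides with L{·}.
The derivative rules (L{y''} = s^2 Y - s·y(0) - y'(0) and L{y'} = sY - y(0), with y(0) = -2, y'(0) = 5) turn the left side into (s^2 - 2*s + 8)Y - (-2*s + 9).
The right side is L{exp(2*t)} = 1/(s - 2).
So (s^2 - 2*s + 8)Y = 1/(s - 2) + (-2*s + 9).
Isolate Y and clear denominators.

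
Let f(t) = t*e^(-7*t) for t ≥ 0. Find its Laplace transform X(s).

X(s) = (s + 7)^(-2)

L{e^(-7t)} = 1/(s + 7).
Then apply L{t·g(t)} = -d/ds[G(s)] with G(s) = 1/(s + 7):
differentiating 1 time and applying the sign gives (s + 7)^(-2).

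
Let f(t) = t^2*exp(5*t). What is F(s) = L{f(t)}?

F(s) = 2/(s - 5)^3

L{e^(5t)} = 1/(s - 5).
Then apply L{t^2·g(t)} = (-1)^2 d^2/ds^2[G(s)] with G(s) = 1/(s - 5):
differentiating 2 times and applying the sign gives 2/(s - 5)^3.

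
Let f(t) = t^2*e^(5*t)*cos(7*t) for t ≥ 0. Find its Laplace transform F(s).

L{cos(7t)} = s/(s^2 + 49).
Multiplying by e^(5t) shifts s → s - 5, so L{e^(5*t)*cos(7*t)} = (s - 5)/((s - 5)^2 + 49).
Then apply L{t^2·g(t)} = (-1)^2 d^2/ds^2[G(s)] with G(s) = (s - 5)/((s - 5)^2 + 49):
differentiating 2 times and applying the sign gives 2*(s - 5)*(s^2 - 10*s - 122)/(s^2 - 10*s + 74)^3.

F(s) = 2*(s - 5)*(s^2 - 10*s - 122)/(s^2 - 10*s + 74)^3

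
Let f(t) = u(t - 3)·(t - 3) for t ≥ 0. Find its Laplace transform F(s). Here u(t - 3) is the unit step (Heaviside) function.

By the second shifting theorem, L{u(t - c)·g(t - c)} = e^(-cs)·G(s) with c = 3 and G(s) = L{g(t)}.
L{t} = 1!/s^2 = 1/s^2.

F(s) = exp(-3*s)/s^2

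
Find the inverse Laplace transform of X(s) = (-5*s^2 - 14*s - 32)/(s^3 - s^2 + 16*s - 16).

Factor the denominator: s^3 - s^2 + 16*s - 16 = (s - 1)*(s^2 + 16).
Partial fraction decomposition gives [-3/(s - 1)] + [-2*s/(s^2 + 16)] + [-16/(s^2 + 16)].
Invert each term: -3/(s - 1) ↔ -3e^(t); -2·s/(s^2 + 16) ↔ -2cos(4t); -4·4/(s^2 + 16) ↔ -4sin(4t).

-3*exp(t) - 4*sin(4*t) - 2*cos(4*t)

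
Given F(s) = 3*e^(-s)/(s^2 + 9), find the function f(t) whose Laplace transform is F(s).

f(t) = Heaviside(t - 1)*(sin(3*t - 3))

The factor e^(-s) signals a time shift by c = 1 (second shifting theorem).
L{sin(3t)} = 3/(s^2 + 9), so L^-1{3/(s^2 + 9)} = sin(3*t).
Hence the inverse is u(t - 1) times that function evaluated at t - 1.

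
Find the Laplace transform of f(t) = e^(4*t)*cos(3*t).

(s - 4)/((s - 4)^2 + 9)

L{cos(3t)} = s/(s^2 + 9).
By the first shifting theorem, multiplying by e^(4t) replaces s with s - 4.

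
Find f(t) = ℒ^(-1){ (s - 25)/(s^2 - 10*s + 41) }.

Complete the square in the denominator: s^2 - 10*s + 41 = (s - 5)^2 + 4^2.
Split the numerator to match: s - 25 = 1·(s - 5) - 5·4.
Invert each term: 1·(s - 5)/((s - 5)^2 + 16) ↔ e^(5t)cos(4t); -5·4/((s - 5)^2 + 16) ↔ -5e^(5t)sin(4t).

f(t) = -5*exp(5*t)*sin(4*t) + exp(5*t)*cos(4*t)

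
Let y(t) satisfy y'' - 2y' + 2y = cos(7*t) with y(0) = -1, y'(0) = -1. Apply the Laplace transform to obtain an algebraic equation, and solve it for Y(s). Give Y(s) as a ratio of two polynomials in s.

Y(s) = (-s^3 + s^2 - 48*s + 49)/(s^4 - 2*s^3 + 51*s^2 - 98*s + 98)

Take the Laplace transform of both sides.
Using L{y''} = s^2 Y - s·y(0) - y'(0) and L{y'} = sY - y(0), with y(0) = -1, y'(0) = -1, the left side becomes (s^2 - 2*s + 2)Y - (-s + 1).
The right side is L{cos(7*t)} = s/(s^2 + 49).
So (s^2 - 2*s + 2)Y = s/(s^2 + 49) + (-s + 1).
Isolate Y and clear denominators.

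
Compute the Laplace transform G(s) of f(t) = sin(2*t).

G(s) = 2/(s^2 + 4)

L{sin(2t)} = 2/(s^2 + 4).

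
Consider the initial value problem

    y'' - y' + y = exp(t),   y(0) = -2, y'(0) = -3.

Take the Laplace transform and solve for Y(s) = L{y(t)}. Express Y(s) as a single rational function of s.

Apply the Laplace transform to the equation.
Using L{y''} = s^2 Y - s·y(0) - y'(0) and L{y'} = sY - y(0), with y(0) = -2, y'(0) = -3, the left side becomes (s^2 - s + 1)Y - (-2*s - 1).
The right side is L{exp(t)} = 1/(s - 1).
So (s^2 - s + 1)Y = 1/(s - 1) + (-2*s - 1).
Solve for Y(s) and write it as one ratio of polynomials.

Y(s) = (-2*s^2 + s + 2)/(s^3 - 2*s^2 + 2*s - 1)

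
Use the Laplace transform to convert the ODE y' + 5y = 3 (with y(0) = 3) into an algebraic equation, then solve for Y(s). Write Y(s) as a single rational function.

Take the Laplace transform of both sides.
With L{y'} = sY - y(0) = sY - 3: the LHS transforms to (s + 5)Y - (3).
The right side is L{3} = 3/s.
So (s + 5)Y = 3/s + (3).
Isolate Y and clear denominators.

Y(s) = (3*s + 3)/(s^2 + 5*s)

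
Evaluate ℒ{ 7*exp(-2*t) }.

L{7} = 7/s.
By the first shifting theorem, multiplying by e^(-2t) replaces s with s + 2.

7/(s + 2)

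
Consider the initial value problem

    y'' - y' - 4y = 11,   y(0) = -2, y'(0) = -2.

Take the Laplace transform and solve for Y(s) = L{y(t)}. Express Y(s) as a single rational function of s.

Y(s) = (-2*s^2 + 11)/(s^3 - s^2 - 4*s)

Laplace-transform each side.
The derivative rules (L{y''} = s^2 Y - s·y(0) - y'(0) and L{y'} = sY - y(0), with y(0) = -2, y'(0) = -2) turn the left side into (s^2 - s - 4)Y - (-2*s).
The right side is L{11} = 11/s.
So (s^2 - s - 4)Y = 11/s + (-2*s).
Solve for Y(s) and write it as one ratio of polynomials.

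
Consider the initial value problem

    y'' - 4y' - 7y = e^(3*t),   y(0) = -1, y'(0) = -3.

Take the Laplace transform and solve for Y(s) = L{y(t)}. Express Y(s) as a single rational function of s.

Transform both sides with L{·}.
With L{y''} = s^2 Y - s·y(0) - y'(0) and L{y'} = sY - y(0), with y(0) = -1, y'(0) = -3: the LHS transforms to (s^2 - 4*s - 7)Y - (-s + 1).
The right side is L{e^(3*t)} = 1/(s - 3).
So (s^2 - 4*s - 7)Y = 1/(s - 3) + (-s + 1).
Divide through and combine into a single rational function.

Y(s) = (-s^2 + 4*s - 2)/(s^3 - 7*s^2 + 5*s + 21)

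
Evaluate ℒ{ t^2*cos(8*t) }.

2*s*(s^2 - 192)/(s^2 + 64)^3

L{cos(8t)} = s/(s^2 + 64).
Then apply L{t^2·g(t)} = (-1)^2 d^2/ds^2[G(s)] with G(s) = s/(s^2 + 64):
differentiating 2 times and applying the sign gives 2*s*(s^2 - 192)/(s^2 + 64)^3.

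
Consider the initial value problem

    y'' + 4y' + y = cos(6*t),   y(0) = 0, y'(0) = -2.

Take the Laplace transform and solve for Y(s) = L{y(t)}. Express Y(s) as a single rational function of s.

Take the Laplace transform of both sides.
The derivative rules (L{y''} = s^2 Y - s·y(0) - y'(0) and L{y'} = sY - y(0), with y(0) = 0, y'(0) = -2) turn the left side into (s^2 + 4*s + 1)Y - (-2).
The right side is L{cos(6*t)} = s/(s^2 + 36).
So (s^2 + 4*s + 1)Y = s/(s^2 + 36) + (-2).
Divide through and combine into a single rational function.

Y(s) = (-2*s^2 + s - 72)/(s^4 + 4*s^3 + 37*s^2 + 144*s + 36)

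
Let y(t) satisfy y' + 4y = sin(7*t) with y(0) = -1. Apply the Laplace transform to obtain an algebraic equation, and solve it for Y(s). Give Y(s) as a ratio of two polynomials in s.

Take the Laplace transform of both sides.
The derivative rules (L{y'} = sY - y(0) = sY - (-1)) turn the left side into (s + 4)Y - (-1).
The right side is L{sin(7*t)} = 7/(s^2 + 49).
So (s + 4)Y = 7/(s^2 + 49) + (-1).
Divide through and combine into a single rational function.

Y(s) = (-s^2 - 42)/(s^3 + 4*s^2 + 49*s + 196)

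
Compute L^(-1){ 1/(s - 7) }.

Since L{e^(7t)} = 1/(s - 7), the inverse is e^(7*t).

exp(7*t)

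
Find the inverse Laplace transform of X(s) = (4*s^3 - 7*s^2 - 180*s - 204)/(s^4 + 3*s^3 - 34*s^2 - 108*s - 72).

-exp(6*t) + exp(-t) + 3*exp(-2*t) + exp(-6*t)

Factor the denominator: s^4 + 3*s^3 - 34*s^2 - 108*s - 72 = (s - 6)*(s + 1)*(s + 2)*(s + 6).
Partial fraction decomposition gives [-1/(s - 6)] + [1/(s + 1)] + [3/(s + 2)] + [1/(s + 6)].
Invert each term: -1/(s - 6) ↔ -e^(6t); 1/(s + 1) ↔ e^(-t); 3/(s + 2) ↔ 3e^(-2t); 1/(s + 6) ↔ e^(-6t).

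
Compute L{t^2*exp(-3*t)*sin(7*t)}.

L{sin(7t)} = 7/(s^2 + 49).
Multiplying by e^(-3t) shifts s → s + 3, so L{exp(-3*t)*sin(7*t)} = 7/((s + 3)^2 + 49).
Then apply L{t^2·g(t)} = (-1)^2 d^2/ds^2[G(s)] with G(s) = 7/((s + 3)^2 + 49):
differentiating 2 times and applying the sign gives 14*(3*s^2 + 18*s - 22)/(s^2 + 6*s + 58)^3.

14*(3*s^2 + 18*s - 22)/(s^2 + 6*s + 58)^3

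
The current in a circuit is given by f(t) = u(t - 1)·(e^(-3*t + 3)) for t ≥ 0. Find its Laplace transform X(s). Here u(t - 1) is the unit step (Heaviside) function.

X(s) = exp(-s)/(s + 3)

By the second shifting theorem, L{u(t - c)·g(t - c)} = e^(-cs)·G(s) with c = 1 and G(s) = L{g(t)}.
L{e^(-3t)} = 1/(s + 3).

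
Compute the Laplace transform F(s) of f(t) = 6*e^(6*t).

F(s) = 6/(s - 6)

L{6} = 6/s.
By the first shifting theorem, multiplying by e^(6t) replaces s with s - 6.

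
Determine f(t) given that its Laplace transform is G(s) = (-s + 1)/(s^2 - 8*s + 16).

Factor the denominator: s^2 - 8*s + 16 = (s - 4)^2.
Partial fraction decomposition gives [-1/(s - 4)] + [-3/(s - 4)^2].
Invert each term: -1/(s - 4) ↔ -e^(4t); -3/(s - 4)^2 ↔ -3t·e^(4t).

f(t) = -3*t*exp(4*t) - exp(4*t)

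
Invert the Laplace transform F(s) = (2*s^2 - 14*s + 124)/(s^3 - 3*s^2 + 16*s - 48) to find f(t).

f(t) = 4*exp(3*t) - 5*sin(4*t) - 2*cos(4*t)

Factor the denominator: s^3 - 3*s^2 + 16*s - 48 = (s - 3)*(s^2 + 16).
Partial fraction decomposition gives [4/(s - 3)] + [-2*s/(s^2 + 16)] + [-20/(s^2 + 16)].
Invert each term: 4/(s - 3) ↔ 4e^(3t); -2·s/(s^2 + 16) ↔ -2cos(4t); -5·4/(s^2 + 16) ↔ -5sin(4t).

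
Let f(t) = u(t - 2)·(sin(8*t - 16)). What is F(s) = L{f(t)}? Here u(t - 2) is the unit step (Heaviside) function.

By the second shifting theorem, L{u(t - c)·g(t - c)} = e^(-cs)·G(s) with c = 2 and G(s) = L{g(t)}.
L{sin(8t)} = 8/(s^2 + 64).

F(s) = 8*exp(-2*s)/(s^2 + 64)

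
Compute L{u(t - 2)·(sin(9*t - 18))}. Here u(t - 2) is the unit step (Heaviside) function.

By the second shifting theorem, L{u(t - c)·g(t - c)} = e^(-cs)·H(s) with c = 2 and H(s) = L{g(t)}.
L{sin(9t)} = 9/(s^2 + 81).

9*exp(-2*s)/(s^2 + 81)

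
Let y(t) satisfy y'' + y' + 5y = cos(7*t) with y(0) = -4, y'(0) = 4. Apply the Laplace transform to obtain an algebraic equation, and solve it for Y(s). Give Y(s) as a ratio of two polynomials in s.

Take the Laplace transform of both sides.
With L{y''} = s^2 Y - s·y(0) - y'(0) and L{y'} = sY - y(0), with y(0) = -4, y'(0) = 4: the LHS transforms to (s^2 + s + 5)Y - (-4*s).
The right side is L{cos(7*t)} = s/(s^2 + 49).
So (s^2 + s + 5)Y = s/(s^2 + 49) + (-4*s).
Divide through and combine into a single rational function.

Y(s) = (-4*s^3 - 195*s)/(s^4 + s^3 + 54*s^2 + 49*s + 245)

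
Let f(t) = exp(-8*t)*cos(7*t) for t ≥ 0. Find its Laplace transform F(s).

L{cos(7t)} = s/(s^2 + 49).
By the first shifting theorem, multiplying by e^(-8t) replaces s with s + 8.

F(s) = (s + 8)/((s + 8)^2 + 49)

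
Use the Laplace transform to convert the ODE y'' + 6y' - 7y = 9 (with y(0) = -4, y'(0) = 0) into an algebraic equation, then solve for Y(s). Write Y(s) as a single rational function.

Transform both sides with L{·}.
The derivative rules (L{y''} = s^2 Y - s·y(0) - y'(0) and L{y'} = sY - y(0), with y(0) = -4, y'(0) = 0) turn the left side into (s^2 + 6*s - 7)Y - (-4*s - 24).
The right side is L{9} = 9/s.
So (s^2 + 6*s - 7)Y = 9/s + (-4*s - 24).
Solve for Y(s) and write it as one ratio of polynomials.

Y(s) = (-4*s^2 - 24*s + 9)/(s^3 + 6*s^2 - 7*s)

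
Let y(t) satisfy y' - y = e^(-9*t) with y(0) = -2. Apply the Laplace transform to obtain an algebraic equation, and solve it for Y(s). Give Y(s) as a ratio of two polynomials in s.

Apply the Laplace transform to the equation.
Using L{y'} = sY - y(0) = sY - (-2), the left side becomes (s - 1)Y - (-2).
The right side is L{e^(-9*t)} = 1/(s + 9).
So (s - 1)Y = 1/(s + 9) + (-2).
Solve for Y(s) and write it as one ratio of polynomials.

Y(s) = (-2*s - 17)/(s^2 + 8*s - 9)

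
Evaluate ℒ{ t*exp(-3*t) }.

(s + 3)^(-2)

L{e^(-3t)} = 1/(s + 3).
Then apply L{t·g(t)} = -d/ds[H(s)] with H(s) = 1/(s + 3):
differentiating 1 time and applying the sign gives (s + 3)^(-2).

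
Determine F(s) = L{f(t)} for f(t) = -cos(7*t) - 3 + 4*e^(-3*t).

F(s) = -s/(s^2 + 49) + 4/(s + 3) - 3/s

By linearity of the Laplace transform, transform each term separately.
L{-3} = -3/s; (4)·[L{e^(-3t)} = 1/(s + 3)]; (-1)·[L{cos(7t)} = s/(s^2 + 49)].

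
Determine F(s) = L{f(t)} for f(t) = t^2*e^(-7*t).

L{e^(-7t)} = 1/(s + 7).
Then apply L{t^2·g(t)} = (-1)^2 d^2/ds^2[G(s)] with G(s) = 1/(s + 7):
differentiating 2 times and applying the sign gives 2/(s + 7)^3.

F(s) = 2/(s + 7)^3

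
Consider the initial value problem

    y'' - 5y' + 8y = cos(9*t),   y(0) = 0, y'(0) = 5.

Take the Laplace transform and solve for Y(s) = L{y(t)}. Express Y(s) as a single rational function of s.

Transform both sides with L{·}.
The derivative rules (L{y''} = s^2 Y - s·y(0) - y'(0) and L{y'} = sY - y(0), with y(0) = 0, y'(0) = 5) turn the left side into (s^2 - 5*s + 8)Y - (5).
The right side is L{cos(9*t)} = s/(s^2 + 81).
So (s^2 - 5*s + 8)Y = s/(s^2 + 81) + (5).
Isolate Y and clear denominators.

Y(s) = (5*s^2 + s + 405)/(s^4 - 5*s^3 + 89*s^2 - 405*s + 648)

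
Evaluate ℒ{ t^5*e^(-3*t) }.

120/(s + 3)^6

L{t^5} = 5!/s^6 = 120/s^6.
By the first shifting theorem, multiplying by e^(-3t) replaces s with s + 3.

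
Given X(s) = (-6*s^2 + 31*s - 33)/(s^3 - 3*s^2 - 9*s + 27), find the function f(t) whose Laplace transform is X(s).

Factor the denominator: s^3 - 3*s^2 - 9*s + 27 = (s - 3)^2*(s + 3).
Partial fraction decomposition gives [-1/(s - 3)] + [(s - 3)^(-2)] + [-5/(s + 3)].
Invert each term: -1/(s - 3) ↔ -e^(3t); 1/(s - 3)^2 ↔ t·e^(3t); -5/(s + 3) ↔ -5e^(-3t).

f(t) = t*exp(3*t) - exp(3*t) - 5*exp(-3*t)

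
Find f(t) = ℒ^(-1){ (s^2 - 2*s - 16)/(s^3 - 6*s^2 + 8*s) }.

Factor the denominator: s^3 - 6*s^2 + 8*s = s*(s - 4)*(s - 2).
Partial fraction decomposition gives [-2/s] + [4/(s - 2)] + [-1/(s - 4)].
Invert each term: -2/(s - 0) ↔ -2e^(0t); 4/(s - 2) ↔ 4e^(2t); -1/(s - 4) ↔ -e^(4t).

f(t) = -exp(4*t) + 4*exp(2*t) - 2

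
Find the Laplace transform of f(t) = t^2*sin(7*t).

L{sin(7t)} = 7/(s^2 + 49).
Then apply L{t^2·g(t)} = (-1)^2 d^2/ds^2[H(s)] with H(s) = 7/(s^2 + 49):
differentiating 2 times and applying the sign gives 14*(3*s^2 - 49)/(s^2 + 49)^3.

14*(3*s^2 - 49)/(s^2 + 49)^3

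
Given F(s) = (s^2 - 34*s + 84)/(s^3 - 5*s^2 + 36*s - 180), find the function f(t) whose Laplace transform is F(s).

Factor the denominator: s^3 - 5*s^2 + 36*s - 180 = (s - 5)*(s^2 + 36).
Partial fraction decomposition gives [-1/(s - 5)] + [2*s/(s^2 + 36)] + [-24/(s^2 + 36)].
Invert each term: -1/(s - 5) ↔ -e^(5t); 2·s/(s^2 + 36) ↔ 2cos(6t); -4·6/(s^2 + 36) ↔ -4sin(6t).

f(t) = -exp(5*t) - 4*sin(6*t) + 2*cos(6*t)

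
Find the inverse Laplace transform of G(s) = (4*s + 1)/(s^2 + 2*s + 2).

-3*exp(-t)*sin(t) + 4*exp(-t)*cos(t)

Complete the square in the denominator: s^2 + 2*s + 2 = (s + 1)^2 + 1^2.
Split the numerator to match: 4*s + 1 = 4·(s + 1) - 3·1.
Invert each term: 4·(s + 1)/((s + 1)^2 + 1) ↔ 4e^(-t)cos(t); -3·1/((s + 1)^2 + 1) ↔ -3e^(-t)sin(t).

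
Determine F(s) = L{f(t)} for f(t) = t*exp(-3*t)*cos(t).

L{cos(t)} = s/(s^2 + 1).
Multiplying by e^(-3t) shifts s → s + 3, so L{exp(-3*t)*cos(t)} = (s + 3)/((s + 3)^2 + 1).
Then apply L{t·g(t)} = -d/ds[G(s)] with G(s) = (s + 3)/((s + 3)^2 + 1):
differentiating 1 time and applying the sign gives (s + 2)*(s + 4)/(s^2 + 6*s + 10)^2.

F(s) = (s + 2)*(s + 4)/(s^2 + 6*s + 10)^2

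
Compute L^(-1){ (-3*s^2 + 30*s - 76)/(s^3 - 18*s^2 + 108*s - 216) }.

-2*t^2*exp(6*t) - 6*t*exp(6*t) - 3*exp(6*t)

Factor the denominator: s^3 - 18*s^2 + 108*s - 216 = (s - 6)^3.
Partial fraction decomposition gives [-3/(s - 6)] + [-6/(s - 6)^2] + [-4/(s - 6)^3].
Invert each term: -3/(s - 6) ↔ -3e^(6t); -6/(s - 6)^2 ↔ -6t·e^(6t); -4/(s - 6)^3 ↔ (-2)t^2·e^(6t).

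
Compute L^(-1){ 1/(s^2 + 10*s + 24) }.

exp(-5*t)*sinh(t)

Rewrite the denominator: s^2 + 10*s + 24 = (s + 5)^2 - 1.
The form in (s + 5) signals a first-shifting-theorem factor e^(-5t).
Since L{sinh(t)} = 1/(s^2 - 1), the inverse is e^(-5*t)*sinh(t).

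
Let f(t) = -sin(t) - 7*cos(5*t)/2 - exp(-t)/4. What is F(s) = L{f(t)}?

F(s) = -7*s/(2*(s^2 + 25)) - 1/(s^2 + 1) - 1/(4*(s + 1))

By linearity of the Laplace transform, transform each term separately.
(-1/4)·[L{e^(-t)} = 1/(s + 1)]; (-1)·[L{sin(t)} = 1/(s^2 + 1)]; (-7/2)·[L{cos(5t)} = s/(s^2 + 25)].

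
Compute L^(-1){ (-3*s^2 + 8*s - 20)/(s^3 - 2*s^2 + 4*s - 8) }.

Factor the denominator: s^3 - 2*s^2 + 4*s - 8 = (s - 2)*(s^2 + 4).
Partial fraction decomposition gives [-2/(s - 2)] + [-s/(s^2 + 4)] + [6/(s^2 + 4)].
Invert each term: -2/(s - 2) ↔ -2e^(2t); -1·s/(s^2 + 4) ↔ -cos(2t); 3·2/(s^2 + 4) ↔ 3sin(2t).

-2*exp(2*t) + 3*sin(2*t) - cos(2*t)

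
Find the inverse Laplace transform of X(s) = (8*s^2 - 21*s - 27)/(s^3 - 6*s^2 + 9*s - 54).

3*exp(6*t) + 3*sin(3*t) + 5*cos(3*t)

Factor the denominator: s^3 - 6*s^2 + 9*s - 54 = (s - 6)*(s^2 + 9).
Partial fraction decomposition gives [3/(s - 6)] + [5*s/(s^2 + 9)] + [9/(s^2 + 9)].
Invert each term: 3/(s - 6) ↔ 3e^(6t); 5·s/(s^2 + 9) ↔ 5cos(3t); 3·3/(s^2 + 9) ↔ 3sin(3t).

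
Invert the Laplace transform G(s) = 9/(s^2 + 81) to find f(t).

Since L{sin(9t)} = 9/(s^2 + 81), the inverse is sin(9*t).

f(t) = sin(9*t)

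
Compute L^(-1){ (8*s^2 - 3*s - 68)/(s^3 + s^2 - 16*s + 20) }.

-6*t*exp(2*t) + 5*exp(2*t) + 3*exp(-5*t)

Factor the denominator: s^3 + s^2 - 16*s + 20 = (s - 2)^2*(s + 5).
Partial fraction decomposition gives [5/(s - 2)] + [-6/(s - 2)^2] + [3/(s + 5)].
Invert each term: 5/(s - 2) ↔ 5e^(2t); -6/(s - 2)^2 ↔ -6t·e^(2t); 3/(s + 5) ↔ 3e^(-5t).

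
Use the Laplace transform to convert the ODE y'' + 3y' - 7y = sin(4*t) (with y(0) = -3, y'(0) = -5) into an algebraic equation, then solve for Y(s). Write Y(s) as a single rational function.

Y(s) = (-3*s^3 - 14*s^2 - 48*s - 220)/(s^4 + 3*s^3 + 9*s^2 + 48*s - 112)

Apply the Laplace transform to the equation.
With L{y''} = s^2 Y - s·y(0) - y'(0) and L{y'} = sY - y(0), with y(0) = -3, y'(0) = -5: the LHS transforms to (s^2 + 3*s - 7)Y - (-3*s - 14).
The right side is L{sin(4*t)} = 4/(s^2 + 16).
So (s^2 + 3*s - 7)Y = 4/(s^2 + 16) + (-3*s - 14).
Divide through and combine into a single rational function.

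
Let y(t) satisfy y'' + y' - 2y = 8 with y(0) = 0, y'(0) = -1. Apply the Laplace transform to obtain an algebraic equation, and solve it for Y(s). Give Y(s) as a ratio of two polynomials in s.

Y(s) = (-s + 8)/(s^3 + s^2 - 2*s)

Take the Laplace transform of both sides.
Using L{y''} = s^2 Y - s·y(0) - y'(0) and L{y'} = sY - y(0), with y(0) = 0, y'(0) = -1, the left side becomes (s^2 + s - 2)Y - (-1).
The right side is L{8} = 8/s.
So (s^2 + s - 2)Y = 8/s + (-1).
Solve for Y(s) and write it as one ratio of polynomials.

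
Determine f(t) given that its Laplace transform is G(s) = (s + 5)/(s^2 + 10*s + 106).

Rewrite the denominator: s^2 + 10*s + 106 = (s + 5)^2 + 81.
The form in (s + 5) signals a first-shifting-theorem factor e^(-5t).
Since L{cos(9t)} = s/(s^2 + 81), the inverse is e^(-5*t)*cos(9*t).

f(t) = exp(-5*t)*cos(9*t)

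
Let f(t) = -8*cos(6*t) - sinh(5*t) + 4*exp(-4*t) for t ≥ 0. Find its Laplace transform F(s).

F(s) = -8*s/(s^2 + 36) - 5/(s^2 - 25) + 4/(s + 4)

The transform is linear, so treat each term independently.
(-1)·[L{sinh(5t)} = 5/(s^2 - 25)]; (-8)·[L{cos(6t)} = s/(s^2 + 36)]; (4)·[L{e^(-4t)} = 1/(s + 4)].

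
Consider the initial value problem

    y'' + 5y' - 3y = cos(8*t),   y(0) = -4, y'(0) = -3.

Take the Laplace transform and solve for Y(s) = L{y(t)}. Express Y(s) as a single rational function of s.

Y(s) = (-4*s^3 - 23*s^2 - 255*s - 1472)/(s^4 + 5*s^3 + 61*s^2 + 320*s - 192)

Apply the Laplace transform to the equation.
Using L{y''} = s^2 Y - s·y(0) - y'(0) and L{y'} = sY - y(0), with y(0) = -4, y'(0) = -3, the left side becomes (s^2 + 5*s - 3)Y - (-4*s - 23).
The right side is L{cos(8*t)} = s/(s^2 + 64).
So (s^2 + 5*s - 3)Y = s/(s^2 + 64) + (-4*s - 23).
Solve for Y(s) and write it as one ratio of polynomials.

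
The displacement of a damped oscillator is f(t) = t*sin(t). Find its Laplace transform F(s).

F(s) = 2*s/(s^2 + 1)^2

L{sin(t)} = 1/(s^2 + 1).
Then apply L{t·g(t)} = -d/ds[G(s)] with G(s) = 1/(s^2 + 1):
differentiating 1 time and applying the sign gives 2*s/(s^2 + 1)^2.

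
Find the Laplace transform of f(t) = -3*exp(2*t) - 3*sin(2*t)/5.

By linearity of the Laplace transform, transform each term separately.
(-3/5)·[L{sin(2t)} = 2/(s^2 + 4)]; (-3)·[L{e^(2t)} = 1/(s - 2)].

-6/(5*(s^2 + 4)) - 3/(s - 2)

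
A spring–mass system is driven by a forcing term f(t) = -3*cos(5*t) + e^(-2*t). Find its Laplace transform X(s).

The transform is linear, so treat each term independently.
L{e^(-2t)} = 1/(s + 2); (-3)·[L{cos(5t)} = s/(s^2 + 25)].

X(s) = -3*s/(s^2 + 25) + 1/(s + 2)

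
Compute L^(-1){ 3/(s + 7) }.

Since L{e^(-7t)} = 1/(s + 7), the inverse is e^(-7*t), scaled by 3.

3*exp(-7*t)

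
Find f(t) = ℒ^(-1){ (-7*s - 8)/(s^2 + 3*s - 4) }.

f(t) = -3*exp(t) - 4*exp(-4*t)

Factor the denominator: s^2 + 3*s - 4 = (s - 1)*(s + 4).
Partial fraction decomposition gives [-4/(s + 4)] + [-3/(s - 1)].
Invert each term: -4/(s + 4) ↔ -4e^(-4t); -3/(s - 1) ↔ -3e^(t).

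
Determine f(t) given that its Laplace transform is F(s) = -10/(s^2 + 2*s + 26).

Rewrite the denominator: s^2 + 2*s + 26 = (s + 1)^2 + 25.
The form in (s + 1) signals a first-shifting-theorem factor e^(-t).
Since L{sin(5t)} = 5/(s^2 + 25), the inverse is e^(-t)*sin(5*t), scaled by -2.

f(t) = -2*exp(-t)*sin(5*t)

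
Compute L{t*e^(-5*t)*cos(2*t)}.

(s + 3)*(s + 7)/(s^2 + 10*s + 29)^2

L{cos(2t)} = s/(s^2 + 4).
Multiplying by e^(-5t) shifts s → s + 5, so L{e^(-5*t)*cos(2*t)} = (s + 5)/((s + 5)^2 + 4).
Then apply L{t·g(t)} = -d/ds[G(s)] with G(s) = (s + 5)/((s + 5)^2 + 4):
differentiating 1 time and applying the sign gives (s + 3)*(s + 7)/(s^2 + 10*s + 29)^2.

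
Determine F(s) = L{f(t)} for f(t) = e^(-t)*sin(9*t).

F(s) = 9/((s + 1)^2 + 81)

L{sin(9t)} = 9/(s^2 + 81).
By the first shifting theorem, multiplying by e^(-t) replaces s with s + 1.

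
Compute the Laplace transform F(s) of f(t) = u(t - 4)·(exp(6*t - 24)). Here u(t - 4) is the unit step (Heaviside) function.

By the second shifting theorem, L{u(t - c)·g(t - c)} = e^(-cs)·G(s) with c = 4 and G(s) = L{g(t)}.
L{e^(6t)} = 1/(s - 6).

F(s) = exp(-4*s)/(s - 6)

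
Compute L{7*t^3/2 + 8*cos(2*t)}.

8*s/(s^2 + 4) + 21/s^4

By linearity of the Laplace transform, transform each term separately.
(7/2)·[L{t^3} = 3!/s^4 = 6/s^4]; (8)·[L{cos(2t)} = s/(s^2 + 4)].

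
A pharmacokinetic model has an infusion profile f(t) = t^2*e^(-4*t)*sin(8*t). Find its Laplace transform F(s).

L{sin(8t)} = 8/(s^2 + 64).
Multiplying by e^(-4t) shifts s → s + 4, so L{e^(-4*t)*sin(8*t)} = 8/((s + 4)^2 + 64).
Then apply L{t^2·g(t)} = (-1)^2 d^2/ds^2[G(s)] with G(s) = 8/((s + 4)^2 + 64):
differentiating 2 times and applying the sign gives 16*(3*s^2 + 24*s - 16)/(s^2 + 8*s + 80)^3.

F(s) = 16*(3*s^2 + 24*s - 16)/(s^2 + 8*s + 80)^3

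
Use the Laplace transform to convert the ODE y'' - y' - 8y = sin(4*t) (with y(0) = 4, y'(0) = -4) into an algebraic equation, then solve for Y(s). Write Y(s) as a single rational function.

Apply the Laplace transform to the equation.
The derivative rules (L{y''} = s^2 Y - s·y(0) - y'(0) and L{y'} = sY - y(0), with y(0) = 4, y'(0) = -4) turn the left side into (s^2 - s - 8)Y - (4*s - 8).
The right side is L{sin(4*t)} = 4/(s^2 + 16).
So (s^2 - s - 8)Y = 4/(s^2 + 16) + (4*s - 8).
Isolate Y and clear denominators.

Y(s) = (4*s^3 - 8*s^2 + 64*s - 124)/(s^4 - s^3 + 8*s^2 - 16*s - 128)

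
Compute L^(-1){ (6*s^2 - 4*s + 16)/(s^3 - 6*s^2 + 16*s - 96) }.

4*exp(6*t) + 2*sin(4*t) + 2*cos(4*t)

Factor the denominator: s^3 - 6*s^2 + 16*s - 96 = (s - 6)*(s^2 + 16).
Partial fraction decomposition gives [4/(s - 6)] + [2*s/(s^2 + 16)] + [8/(s^2 + 16)].
Invert each term: 4/(s - 6) ↔ 4e^(6t); 2·s/(s^2 + 16) ↔ 2cos(4t); 2·4/(s^2 + 16) ↔ 2sin(4t).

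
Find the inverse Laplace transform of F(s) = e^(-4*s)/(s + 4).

The factor e^(-4s) signals a time shift by c = 4 (second shifting theorem).
L{e^(-4t)} = 1/(s + 4), so L^-1{1/(s + 4)} = e^(-4*t).
Hence the inverse is u(t - 4) times that function evaluated at t - 4.

Heaviside(t - 4)*(exp(-4*t + 16))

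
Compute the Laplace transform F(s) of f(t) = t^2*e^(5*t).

F(s) = 2/(s - 5)^3

L{t^2} = 2!/s^3 = 2/s^3.
By the first shifting theorem, multiplying by e^(5t) replaces s with s - 5.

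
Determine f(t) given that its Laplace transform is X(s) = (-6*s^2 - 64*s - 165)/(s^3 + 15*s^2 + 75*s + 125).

Factor the denominator: s^3 + 15*s^2 + 75*s + 125 = (s + 5)^3.
Partial fraction decomposition gives [-6/(s + 5)] + [-4/(s + 5)^2] + [5/(s + 5)^3].
Invert each term: -6/(s + 5) ↔ -6e^(-5t); -4/(s + 5)^2 ↔ -4t·e^(-5t); 5/(s + 5)^3 ↔ (5/2)t^2·e^(-5t).

f(t) = 5*t^2*exp(-5*t)/2 - 4*t*exp(-5*t) - 6*exp(-5*t)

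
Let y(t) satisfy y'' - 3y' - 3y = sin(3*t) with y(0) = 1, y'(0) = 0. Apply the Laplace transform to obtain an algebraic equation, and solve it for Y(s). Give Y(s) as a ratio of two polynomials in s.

Y(s) = (s^3 - 3*s^2 + 9*s - 24)/(s^4 - 3*s^3 + 6*s^2 - 27*s - 27)

Transform both sides with L{·}.
With L{y''} = s^2 Y - s·y(0) - y'(0) and L{y'} = sY - y(0), with y(0) = 1, y'(0) = 0: the LHS transforms to (s^2 - 3*s - 3)Y - (s - 3).
The right side is L{sin(3*t)} = 3/(s^2 + 9).
So (s^2 - 3*s - 3)Y = 3/(s^2 + 9) + (s - 3).
Divide through and combine into a single rational function.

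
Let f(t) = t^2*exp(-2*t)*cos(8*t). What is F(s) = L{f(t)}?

L{cos(8t)} = s/(s^2 + 64).
Multiplying by e^(-2t) shifts s → s + 2, so L{exp(-2*t)*cos(8*t)} = (s + 2)/((s + 2)^2 + 64).
Then apply L{t^2·g(t)} = (-1)^2 d^2/ds^2[G(s)] with G(s) = (s + 2)/((s + 2)^2 + 64):
differentiating 2 times and applying the sign gives 2*(s + 2)*(s^2 + 4*s - 188)/(s^2 + 4*s + 68)^3.

F(s) = 2*(s + 2)*(s^2 + 4*s - 188)/(s^2 + 4*s + 68)^3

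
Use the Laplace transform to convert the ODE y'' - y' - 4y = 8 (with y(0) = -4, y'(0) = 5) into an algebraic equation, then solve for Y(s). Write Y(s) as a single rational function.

Y(s) = (-4*s^2 + 9*s + 8)/(s^3 - s^2 - 4*s)

Apply the Laplace transform to the equation.
The derivative rules (L{y''} = s^2 Y - s·y(0) - y'(0) and L{y'} = sY - y(0), with y(0) = -4, y'(0) = 5) turn the left side into (s^2 - s - 4)Y - (-4*s + 9).
The right side is L{8} = 8/s.
So (s^2 - s - 4)Y = 8/s + (-4*s + 9).
Isolate Y and clear denominators.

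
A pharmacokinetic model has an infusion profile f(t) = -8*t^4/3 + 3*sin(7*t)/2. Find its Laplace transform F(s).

F(s) = 21/(2*(s^2 + 49)) - 64/s^5

The transform is linear, so treat each term independently.
(-8/3)·[L{t^4} = 4!/s^5 = 24/s^5]; (3/2)·[L{sin(7t)} = 7/(s^2 + 49)].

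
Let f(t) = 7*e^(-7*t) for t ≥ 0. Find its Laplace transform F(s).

F(s) = 7/(s + 7)

L{7} = 7/s.
By the first shifting theorem, multiplying by e^(-7t) replaces s with s + 7.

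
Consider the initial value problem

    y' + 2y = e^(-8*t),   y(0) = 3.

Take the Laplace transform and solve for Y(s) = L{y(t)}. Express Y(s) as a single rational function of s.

Y(s) = (3*s + 25)/(s^2 + 10*s + 16)

Take the Laplace transform of both sides.
The derivative rules (L{y'} = sY - y(0) = sY - 3) turn the left side into (s + 2)Y - (3).
The right side is L{e^(-8*t)} = 1/(s + 8).
So (s + 2)Y = 1/(s + 8) + (3).
Solve for Y(s) and write it as one ratio of polynomials.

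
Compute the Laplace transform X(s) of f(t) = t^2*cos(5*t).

L{cos(5t)} = s/(s^2 + 25).
Then apply L{t^2·g(t)} = (-1)^2 d^2/ds^2[G(s)] with G(s) = s/(s^2 + 25):
differentiating 2 times and applying the sign gives 2*s*(s^2 - 75)/(s^2 + 25)^3.

X(s) = 2*s*(s^2 - 75)/(s^2 + 25)^3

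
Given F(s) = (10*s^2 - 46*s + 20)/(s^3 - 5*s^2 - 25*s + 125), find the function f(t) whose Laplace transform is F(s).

f(t) = 4*t*exp(5*t) + 5*exp(5*t) + 5*exp(-5*t)

Factor the denominator: s^3 - 5*s^2 - 25*s + 125 = (s - 5)^2*(s + 5).
Partial fraction decomposition gives [5/(s - 5)] + [4/(s - 5)^2] + [5/(s + 5)].
Invert each term: 5/(s - 5) ↔ 5e^(5t); 4/(s - 5)^2 ↔ 4t·e^(5t); 5/(s + 5) ↔ 5e^(-5t).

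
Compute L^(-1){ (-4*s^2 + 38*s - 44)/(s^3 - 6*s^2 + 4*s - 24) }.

Factor the denominator: s^3 - 6*s^2 + 4*s - 24 = (s - 6)*(s^2 + 4).
Partial fraction decomposition gives [1/(s - 6)] + [-5*s/(s^2 + 4)] + [8/(s^2 + 4)].
Invert each term: 1/(s - 6) ↔ e^(6t); -5·s/(s^2 + 4) ↔ -5cos(2t); 4·2/(s^2 + 4) ↔ 4sin(2t).

exp(6*t) + 4*sin(2*t) - 5*cos(2*t)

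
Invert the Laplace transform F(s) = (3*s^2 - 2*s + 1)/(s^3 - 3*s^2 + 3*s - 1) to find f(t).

f(t) = t^2*exp(t) + 4*t*exp(t) + 3*exp(t)

Factor the denominator: s^3 - 3*s^2 + 3*s - 1 = (s - 1)^3.
Partial fraction decomposition gives [3/(s - 1)] + [4/(s - 1)^2] + [2/(s - 1)^3].
Invert each term: 3/(s - 1) ↔ 3e^(t); 4/(s - 1)^2 ↔ 4t·e^(t); 2/(s - 1)^3 ↔ (1)t^2·e^(t).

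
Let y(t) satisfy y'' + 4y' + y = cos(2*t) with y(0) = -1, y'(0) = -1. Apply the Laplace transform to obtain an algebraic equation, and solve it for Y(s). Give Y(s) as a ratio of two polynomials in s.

Laplace-transform each side.
Using L{y''} = s^2 Y - s·y(0) - y'(0) and L{y'} = sY - y(0), with y(0) = -1, y'(0) = -1, the left side becomes (s^2 + 4*s + 1)Y - (-s - 5).
The right side is L{cos(2*t)} = s/(s^2 + 4).
So (s^2 + 4*s + 1)Y = s/(s^2 + 4) + (-s - 5).
Solve for Y(s) and write it as one ratio of polynomials.

Y(s) = (-s^3 - 5*s^2 - 3*s - 20)/(s^4 + 4*s^3 + 5*s^2 + 16*s + 4)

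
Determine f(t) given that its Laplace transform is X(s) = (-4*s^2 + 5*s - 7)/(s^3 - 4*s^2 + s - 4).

Factor the denominator: s^3 - 4*s^2 + s - 4 = (s - 4)*(s^2 + 1).
Partial fraction decomposition gives [-3/(s - 4)] + [-s/(s^2 + 1)] + [1/(s^2 + 1)].
Invert each term: -3/(s - 4) ↔ -3e^(4t); -1·s/(s^2 + 1) ↔ -cos(t); 1·1/(s^2 + 1) ↔ sin(t).

f(t) = -3*exp(4*t) + sin(t) - cos(t)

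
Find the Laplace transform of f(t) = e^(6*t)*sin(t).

L{sin(t)} = 1/(s^2 + 1).
By the first shifting theorem, multiplying by e^(6t) replaces s with s - 6.

1/((s - 6)^2 + 1)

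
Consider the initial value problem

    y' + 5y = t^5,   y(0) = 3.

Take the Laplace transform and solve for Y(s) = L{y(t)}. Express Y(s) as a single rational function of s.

Apply the Laplace transform to the equation.
The derivative rules (L{y'} = sY - y(0) = sY - 3) turn the left side into (s + 5)Y - (3).
The right side is L{t^5} = 120/s^6.
So (s + 5)Y = 120/s^6 + (3).
Solve for Y(s) and write it as one ratio of polynomials.

Y(s) = (3*s^6 + 120)/(s^7 + 5*s^6)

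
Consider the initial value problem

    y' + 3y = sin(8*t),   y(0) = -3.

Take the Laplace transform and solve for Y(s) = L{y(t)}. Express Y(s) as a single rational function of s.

Y(s) = (-3*s^2 - 184)/(s^3 + 3*s^2 + 64*s + 192)

Take the Laplace transform of both sides.
The derivative rules (L{y'} = sY - y(0) = sY - (-3)) turn the left side into (s + 3)Y - (-3).
The right side is L{sin(8*t)} = 8/(s^2 + 64).
So (s + 3)Y = 8/(s^2 + 64) + (-3).
Solve for Y(s) and write it as one ratio of polynomials.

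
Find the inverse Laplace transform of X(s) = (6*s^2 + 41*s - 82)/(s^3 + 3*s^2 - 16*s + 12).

Factor the denominator: s^3 + 3*s^2 - 16*s + 12 = (s - 2)*(s - 1)*(s + 6).
Partial fraction decomposition gives [5/(s - 1)] + [3/(s - 2)] + [-2/(s + 6)].
Invert each term: 5/(s - 1) ↔ 5e^(t); 3/(s - 2) ↔ 3e^(2t); -2/(s + 6) ↔ -2e^(-6t).

3*exp(2*t) + 5*exp(t) - 2*exp(-6*t)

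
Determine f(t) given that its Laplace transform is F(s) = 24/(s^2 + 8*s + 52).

Rewrite the denominator: s^2 + 8*s + 52 = (s + 4)^2 + 36.
The form in (s + 4) signals a first-shifting-theorem factor e^(-4t).
Since L{sin(6t)} = 6/(s^2 + 36), the inverse is e^(-4*t)*sin(6*t), scaled by 4.

f(t) = 4*exp(-4*t)*sin(6*t)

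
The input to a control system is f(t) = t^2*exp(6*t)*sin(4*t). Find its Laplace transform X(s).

L{sin(4t)} = 4/(s^2 + 16).
Multiplying by e^(6t) shifts s → s - 6, so L{exp(6*t)*sin(4*t)} = 4/((s - 6)^2 + 16).
Then apply L{t^2·g(t)} = (-1)^2 d^2/ds^2[G(s)] with G(s) = 4/((s - 6)^2 + 16):
differentiating 2 times and applying the sign gives 8*(3*s^2 - 36*s + 92)/(s^2 - 12*s + 52)^3.

X(s) = 8*(3*s^2 - 36*s + 92)/(s^2 - 12*s + 52)^3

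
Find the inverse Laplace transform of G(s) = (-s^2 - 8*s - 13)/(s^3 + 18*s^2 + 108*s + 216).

-t^2*exp(-6*t)/2 + 4*t*exp(-6*t) - exp(-6*t)

Factor the denominator: s^3 + 18*s^2 + 108*s + 216 = (s + 6)^3.
Partial fraction decomposition gives [-1/(s + 6)] + [4/(s + 6)^2] + [-1/(s + 6)^3].
Invert each term: -1/(s + 6) ↔ -e^(-6t); 4/(s + 6)^2 ↔ 4t·e^(-6t); -1/(s + 6)^3 ↔ (-1/2)t^2·e^(-6t).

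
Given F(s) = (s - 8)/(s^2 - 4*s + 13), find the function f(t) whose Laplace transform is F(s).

Complete the square in the denominator: s^2 - 4*s + 13 = (s - 2)^2 + 3^2.
Split the numerator to match: s - 8 = 1·(s - 2) - 2·3.
Invert each term: 1·(s - 2)/((s - 2)^2 + 9) ↔ e^(2t)cos(3t); -2·3/((s - 2)^2 + 9) ↔ -2e^(2t)sin(3t).

f(t) = -2*exp(2*t)*sin(3*t) + exp(2*t)*cos(3*t)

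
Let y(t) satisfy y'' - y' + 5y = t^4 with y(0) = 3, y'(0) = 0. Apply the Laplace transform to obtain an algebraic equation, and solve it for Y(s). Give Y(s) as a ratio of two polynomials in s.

Y(s) = (3*s^6 - 3*s^5 + 24)/(s^7 - s^6 + 5*s^5)

Laplace-transform each side.
Using L{y''} = s^2 Y - s·y(0) - y'(0) and L{y'} = sY - y(0), with y(0) = 3, y'(0) = 0, the left side becomes (s^2 - s + 5)Y - (3*s - 3).
The right side is L{t^4} = 24/s^5.
So (s^2 - s + 5)Y = 24/s^5 + (3*s - 3).
Divide through and combine into a single rational function.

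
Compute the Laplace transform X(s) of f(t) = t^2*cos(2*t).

X(s) = 2*s*(s^2 - 12)/(s^2 + 4)^3

L{cos(2t)} = s/(s^2 + 4).
Then apply L{t^2·g(t)} = (-1)^2 d^2/ds^2[G(s)] with G(s) = s/(s^2 + 4):
differentiating 2 times and applying the sign gives 2*s*(s^2 - 12)/(s^2 + 4)^3.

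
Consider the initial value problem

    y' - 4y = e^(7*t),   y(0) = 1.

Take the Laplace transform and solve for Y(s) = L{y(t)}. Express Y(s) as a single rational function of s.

Y(s) = (s - 6)/(s^2 - 11*s + 28)

Take the Laplace transform of both sides.
The derivative rules (L{y'} = sY - y(0) = sY - 1) turn the left side into (s - 4)Y - (1).
The right side is L{e^(7*t)} = 1/(s - 7).
So (s - 4)Y = 1/(s - 7) + (1).
Isolate Y and clear denominators.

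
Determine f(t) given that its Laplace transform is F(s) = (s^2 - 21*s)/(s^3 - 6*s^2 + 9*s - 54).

Factor the denominator: s^3 - 6*s^2 + 9*s - 54 = (s - 6)*(s^2 + 9).
Partial fraction decomposition gives [-2/(s - 6)] + [3*s/(s^2 + 9)] + [-3/(s^2 + 9)].
Invert each term: -2/(s - 6) ↔ -2e^(6t); 3·s/(s^2 + 9) ↔ 3cos(3t); -1·3/(s^2 + 9) ↔ -sin(3t).

f(t) = -2*exp(6*t) - sin(3*t) + 3*cos(3*t)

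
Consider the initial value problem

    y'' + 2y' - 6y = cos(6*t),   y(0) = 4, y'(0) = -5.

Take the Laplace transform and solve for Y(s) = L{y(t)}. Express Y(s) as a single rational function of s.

Y(s) = (4*s^3 + 3*s^2 + 145*s + 108)/(s^4 + 2*s^3 + 30*s^2 + 72*s - 216)

Apply the Laplace transform to the equation.
The derivative rules (L{y''} = s^2 Y - s·y(0) - y'(0) and L{y'} = sY - y(0), with y(0) = 4, y'(0) = -5) turn the left side into (s^2 + 2*s - 6)Y - (4*s + 3).
The right side is L{cos(6*t)} = s/(s^2 + 36).
So (s^2 + 2*s - 6)Y = s/(s^2 + 36) + (4*s + 3).
Solve for Y(s) and write it as one ratio of polynomials.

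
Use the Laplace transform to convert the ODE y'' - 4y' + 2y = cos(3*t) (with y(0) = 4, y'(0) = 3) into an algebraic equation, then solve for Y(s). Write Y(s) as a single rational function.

Y(s) = (4*s^3 - 13*s^2 + 37*s - 117)/(s^4 - 4*s^3 + 11*s^2 - 36*s + 18)

Take the Laplace transform of both sides.
Using L{y''} = s^2 Y - s·y(0) - y'(0) and L{y'} = sY - y(0), with y(0) = 4, y'(0) = 3, the left side becomes (s^2 - 4*s + 2)Y - (4*s - 13).
The right side is L{cos(3*t)} = s/(s^2 + 9).
So (s^2 - 4*s + 2)Y = s/(s^2 + 9) + (4*s - 13).
Isolate Y and clear denominators.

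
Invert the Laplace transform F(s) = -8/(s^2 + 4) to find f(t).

Since L{sin(2t)} = 2/(s^2 + 4), the inverse is sin(2*t), scaled by -4.

f(t) = -4*sin(2*t)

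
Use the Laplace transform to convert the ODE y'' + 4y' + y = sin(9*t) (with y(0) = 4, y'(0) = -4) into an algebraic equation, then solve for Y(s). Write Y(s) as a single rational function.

Y(s) = (4*s^3 + 12*s^2 + 324*s + 981)/(s^4 + 4*s^3 + 82*s^2 + 324*s + 81)

Apply the Laplace transform to the equation.
The derivative rules (L{y''} = s^2 Y - s·y(0) - y'(0) and L{y'} = sY - y(0), with y(0) = 4, y'(0) = -4) turn the left side into (s^2 + 4*s + 1)Y - (4*s + 12).
The right side is L{sin(9*t)} = 9/(s^2 + 81).
So (s^2 + 4*s + 1)Y = 9/(s^2 + 81) + (4*s + 12).
Divide through and combine into a single rational function.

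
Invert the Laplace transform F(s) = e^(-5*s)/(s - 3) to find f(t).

f(t) = Heaviside(t - 5)*(exp(3*t - 15))

The factor e^(-5s) signals a time shift by c = 5 (second shifting theorem).
L{e^(3t)} = 1/(s - 3), so L^-1{1/(s - 3)} = e^(3*t).
Hence the inverse is u(t - 5) times that function evaluated at t - 5.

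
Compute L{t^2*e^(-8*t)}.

L{e^(-8t)} = 1/(s + 8).
Then apply L{t^2·g(t)} = (-1)^2 d^2/ds^2[G(s)] with G(s) = 1/(s + 8):
differentiating 2 times and applying the sign gives 2/(s + 8)^3.

2/(s + 8)^3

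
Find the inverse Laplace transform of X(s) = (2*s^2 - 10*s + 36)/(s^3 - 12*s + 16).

4*t*exp(2*t) - exp(2*t) + 3*exp(-4*t)

Factor the denominator: s^3 - 12*s + 16 = (s - 2)^2*(s + 4).
Partial fraction decomposition gives [-1/(s - 2)] + [4/(s - 2)^2] + [3/(s + 4)].
Invert each term: -1/(s - 2) ↔ -e^(2t); 4/(s - 2)^2 ↔ 4t·e^(2t); 3/(s + 4) ↔ 3e^(-4t).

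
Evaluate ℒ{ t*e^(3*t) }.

L{t} = 1!/s^2 = 1/s^2.
By the first shifting theorem, multiplying by e^(3t) replaces s with s - 3.

(s - 3)^(-2)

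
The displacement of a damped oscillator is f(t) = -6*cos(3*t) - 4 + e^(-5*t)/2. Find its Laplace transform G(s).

Apply the Laplace transform termwise.
L{-4} = -4/s; (1/2)·[L{e^(-5t)} = 1/(s + 5)]; (-6)·[L{cos(3t)} = s/(s^2 + 9)].

G(s) = -6*s/(s^2 + 9) + 1/(2*(s + 5)) - 4/s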